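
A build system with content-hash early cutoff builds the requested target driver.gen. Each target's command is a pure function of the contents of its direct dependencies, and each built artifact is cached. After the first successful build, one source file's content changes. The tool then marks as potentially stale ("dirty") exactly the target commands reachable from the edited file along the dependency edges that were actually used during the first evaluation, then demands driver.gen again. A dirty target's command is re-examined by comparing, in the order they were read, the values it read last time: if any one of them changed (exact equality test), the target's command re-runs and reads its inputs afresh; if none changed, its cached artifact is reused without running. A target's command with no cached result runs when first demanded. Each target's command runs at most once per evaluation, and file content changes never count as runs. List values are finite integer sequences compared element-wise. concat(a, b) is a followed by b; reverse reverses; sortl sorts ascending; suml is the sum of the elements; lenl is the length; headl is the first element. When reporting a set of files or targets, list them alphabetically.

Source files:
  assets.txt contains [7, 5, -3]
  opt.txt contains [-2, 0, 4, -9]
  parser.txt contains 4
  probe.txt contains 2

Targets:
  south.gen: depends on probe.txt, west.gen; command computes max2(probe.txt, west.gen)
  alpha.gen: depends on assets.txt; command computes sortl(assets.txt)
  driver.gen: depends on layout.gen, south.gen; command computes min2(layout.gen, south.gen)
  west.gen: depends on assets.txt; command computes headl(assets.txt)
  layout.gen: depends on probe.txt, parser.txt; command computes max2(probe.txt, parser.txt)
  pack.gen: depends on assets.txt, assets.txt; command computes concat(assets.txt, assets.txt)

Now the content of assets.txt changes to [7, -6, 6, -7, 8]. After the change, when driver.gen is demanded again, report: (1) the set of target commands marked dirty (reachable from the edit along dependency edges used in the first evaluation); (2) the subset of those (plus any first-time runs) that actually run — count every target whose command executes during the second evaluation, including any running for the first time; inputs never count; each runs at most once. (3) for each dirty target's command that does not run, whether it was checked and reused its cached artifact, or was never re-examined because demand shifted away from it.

First evaluation (everything demanded from the output):
  layout.gen = max2(2, 4) = 4
  west.gen = headl([7, 5, -3]) = 7
  south.gen = max2(2, 7) = 7
  driver.gen = min2(4, 7) = 4

Propagation after the edit:
  west.gen: runs — assets.txt [7, 5, -3]->[7, -6, 6, -7, 8]; result 7 (same value as before).
  south.gen: checked — values it read are unchanged (probe.txt unchanged, west.gen unchanged); reused cached 7 without running.
  driver.gen: checked — values it read are unchanged (layout.gen unchanged, south.gen unchanged); reused cached 4 without running.

Key observation: the change is absorbed at west.gen — it re-runs but produces the same value, and the output's value is unchanged.

Marked dirty: driver.gen, south.gen, west.gen.
Target commands that run: west.gen — 1 in total.
Checked but reused from cache: driver.gen, south.gen.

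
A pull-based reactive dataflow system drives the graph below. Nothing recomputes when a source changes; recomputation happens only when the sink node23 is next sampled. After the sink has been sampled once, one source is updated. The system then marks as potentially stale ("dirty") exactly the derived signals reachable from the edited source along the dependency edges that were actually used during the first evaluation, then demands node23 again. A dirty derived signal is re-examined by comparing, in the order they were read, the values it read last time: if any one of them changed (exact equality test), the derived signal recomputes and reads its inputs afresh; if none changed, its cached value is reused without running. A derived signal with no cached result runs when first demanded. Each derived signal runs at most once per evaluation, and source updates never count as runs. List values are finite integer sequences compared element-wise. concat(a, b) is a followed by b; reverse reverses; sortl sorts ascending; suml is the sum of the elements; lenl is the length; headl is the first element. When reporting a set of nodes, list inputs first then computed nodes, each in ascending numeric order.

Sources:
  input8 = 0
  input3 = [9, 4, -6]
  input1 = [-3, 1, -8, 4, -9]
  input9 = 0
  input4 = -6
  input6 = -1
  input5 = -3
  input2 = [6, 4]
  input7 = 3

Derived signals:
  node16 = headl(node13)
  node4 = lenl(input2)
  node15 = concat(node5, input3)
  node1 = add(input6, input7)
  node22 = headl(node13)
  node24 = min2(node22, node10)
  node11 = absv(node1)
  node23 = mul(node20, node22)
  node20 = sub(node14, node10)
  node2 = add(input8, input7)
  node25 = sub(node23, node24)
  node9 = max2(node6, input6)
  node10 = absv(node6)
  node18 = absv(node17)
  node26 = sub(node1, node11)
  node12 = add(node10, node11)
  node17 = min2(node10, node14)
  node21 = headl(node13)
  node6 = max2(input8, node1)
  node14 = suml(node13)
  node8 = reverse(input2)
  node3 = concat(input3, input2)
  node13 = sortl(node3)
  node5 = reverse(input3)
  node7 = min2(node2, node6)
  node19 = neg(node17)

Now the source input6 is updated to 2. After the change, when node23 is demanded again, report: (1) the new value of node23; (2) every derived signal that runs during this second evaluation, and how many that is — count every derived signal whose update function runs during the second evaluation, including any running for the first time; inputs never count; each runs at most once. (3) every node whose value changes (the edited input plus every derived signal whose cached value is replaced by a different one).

New value of node23: -72.
Derived signals that run: node1, node6, node10, node20, node23 — 5 in total.
Values that change: input6, node1, node6, node10, node20, node23.

First evaluation (everything demanded from the output):
  node1 = add(-1, 3) = 2
  node3 = concat([9, 4, -6], [6, 4]) = [9, 4, -6, 6, 4]
  node6 = max2(0, 2) = 2
  node10 = absv(2) = 2
  node13 = sortl([9, 4, -6, 6, 4]) = [-6, 4, 4, 6, 9]
  node14 = suml([-6, 4, 4, 6, 9]) = 17
  node20 = sub(17, 2) = 15
  node22 = headl([-6, 4, 4, 6, 9]) = -6
  node23 = mul(15, -6) = -90

Propagation after the edit:
  node1: runs — input6 -1->2; result 5.
  node6: runs — node1 2->5; result 5.
  node10: runs — node6 2->5; result 5.
  node20: runs — node10 2->5; result 12.
  node23: runs — node20 15->12; result -72.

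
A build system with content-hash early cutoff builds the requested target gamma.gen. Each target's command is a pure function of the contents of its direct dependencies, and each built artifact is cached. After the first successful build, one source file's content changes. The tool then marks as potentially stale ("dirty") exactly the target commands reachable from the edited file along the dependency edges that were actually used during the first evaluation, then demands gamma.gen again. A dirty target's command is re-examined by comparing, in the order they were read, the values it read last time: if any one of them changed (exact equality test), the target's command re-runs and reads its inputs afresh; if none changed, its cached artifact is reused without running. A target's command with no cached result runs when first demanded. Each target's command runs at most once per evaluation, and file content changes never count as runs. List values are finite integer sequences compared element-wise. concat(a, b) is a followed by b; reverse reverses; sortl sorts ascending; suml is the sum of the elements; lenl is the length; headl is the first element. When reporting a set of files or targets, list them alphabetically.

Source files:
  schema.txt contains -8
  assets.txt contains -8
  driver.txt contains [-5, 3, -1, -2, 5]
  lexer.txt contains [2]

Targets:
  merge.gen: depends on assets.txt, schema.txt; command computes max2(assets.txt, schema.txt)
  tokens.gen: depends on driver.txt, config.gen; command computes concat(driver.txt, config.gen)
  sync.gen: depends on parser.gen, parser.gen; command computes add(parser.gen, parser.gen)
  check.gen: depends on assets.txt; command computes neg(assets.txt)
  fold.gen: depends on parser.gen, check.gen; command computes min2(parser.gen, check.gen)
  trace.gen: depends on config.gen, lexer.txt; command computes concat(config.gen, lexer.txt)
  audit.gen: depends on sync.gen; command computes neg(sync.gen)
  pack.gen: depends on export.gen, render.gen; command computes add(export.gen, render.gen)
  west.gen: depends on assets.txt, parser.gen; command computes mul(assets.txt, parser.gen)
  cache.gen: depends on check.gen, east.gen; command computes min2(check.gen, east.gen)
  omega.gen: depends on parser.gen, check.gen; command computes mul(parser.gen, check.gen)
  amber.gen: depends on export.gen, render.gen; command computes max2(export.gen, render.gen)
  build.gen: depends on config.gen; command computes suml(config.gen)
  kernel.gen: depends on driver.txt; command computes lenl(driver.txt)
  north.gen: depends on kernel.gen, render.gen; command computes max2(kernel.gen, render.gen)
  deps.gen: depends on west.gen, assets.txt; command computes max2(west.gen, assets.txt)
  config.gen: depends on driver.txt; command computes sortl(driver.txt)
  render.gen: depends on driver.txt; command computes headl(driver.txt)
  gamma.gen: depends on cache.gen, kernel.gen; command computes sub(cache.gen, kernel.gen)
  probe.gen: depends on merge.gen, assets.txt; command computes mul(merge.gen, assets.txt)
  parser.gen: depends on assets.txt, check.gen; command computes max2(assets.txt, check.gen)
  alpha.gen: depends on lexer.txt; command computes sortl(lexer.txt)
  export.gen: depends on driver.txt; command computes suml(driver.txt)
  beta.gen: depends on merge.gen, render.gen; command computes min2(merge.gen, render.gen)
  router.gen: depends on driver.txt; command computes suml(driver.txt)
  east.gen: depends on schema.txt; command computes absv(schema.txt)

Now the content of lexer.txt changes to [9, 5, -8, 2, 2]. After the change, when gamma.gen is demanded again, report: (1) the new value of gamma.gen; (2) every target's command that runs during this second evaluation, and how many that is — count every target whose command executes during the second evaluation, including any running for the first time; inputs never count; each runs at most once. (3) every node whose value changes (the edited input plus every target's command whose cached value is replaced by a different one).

New value of gamma.gen: 3.
Target commands that run: none — 0 in total.
Values that change: lexer.txt.
Key observation: lexer.txt is never demanded by the output, so the edit triggers no recomputation at all.

First evaluation (everything demanded from the output):
  check.gen = neg(-8) = 8
  east.gen = absv(-8) = 8
  cache.gen = min2(8, 8) = 8
  kernel.gen = lenl([-5, 3, -1, -2, 5]) = 5
  gamma.gen = sub(8, 5) = 3

Propagation after the edit:
  lexer.txt feeds no computation that the output demands — nothing is marked dirty and nothing runs.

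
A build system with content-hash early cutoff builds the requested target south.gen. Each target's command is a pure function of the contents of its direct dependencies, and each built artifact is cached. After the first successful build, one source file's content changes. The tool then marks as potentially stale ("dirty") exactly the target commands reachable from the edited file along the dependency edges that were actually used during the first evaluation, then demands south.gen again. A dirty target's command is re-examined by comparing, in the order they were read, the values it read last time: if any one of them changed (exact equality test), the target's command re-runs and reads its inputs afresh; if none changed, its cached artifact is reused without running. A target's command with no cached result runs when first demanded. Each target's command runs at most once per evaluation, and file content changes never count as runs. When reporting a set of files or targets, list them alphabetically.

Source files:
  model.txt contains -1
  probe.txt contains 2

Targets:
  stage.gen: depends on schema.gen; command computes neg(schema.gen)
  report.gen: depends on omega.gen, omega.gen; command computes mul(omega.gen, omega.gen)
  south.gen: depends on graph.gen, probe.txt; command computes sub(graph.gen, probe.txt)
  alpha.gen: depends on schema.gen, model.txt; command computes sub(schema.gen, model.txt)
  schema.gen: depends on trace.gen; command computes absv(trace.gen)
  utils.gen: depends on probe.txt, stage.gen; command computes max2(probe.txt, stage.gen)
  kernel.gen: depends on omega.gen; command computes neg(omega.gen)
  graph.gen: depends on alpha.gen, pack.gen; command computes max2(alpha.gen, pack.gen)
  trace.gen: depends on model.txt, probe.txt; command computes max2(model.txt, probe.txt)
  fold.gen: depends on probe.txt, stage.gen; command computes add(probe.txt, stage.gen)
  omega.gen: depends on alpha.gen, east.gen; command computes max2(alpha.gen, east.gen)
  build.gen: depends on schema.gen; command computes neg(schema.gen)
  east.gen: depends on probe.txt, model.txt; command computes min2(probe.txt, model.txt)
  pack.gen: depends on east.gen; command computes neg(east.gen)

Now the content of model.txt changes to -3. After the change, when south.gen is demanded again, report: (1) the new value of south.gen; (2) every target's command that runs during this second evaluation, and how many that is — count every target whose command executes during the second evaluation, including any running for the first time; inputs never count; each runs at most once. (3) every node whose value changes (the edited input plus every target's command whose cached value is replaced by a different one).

First evaluation (everything demanded from the output):
  east.gen = min2(2, -1) = -1
  pack.gen = neg(-1) = 1
  trace.gen = max2(-1, 2) = 2
  schema.gen = absv(2) = 2
  alpha.gen = sub(2, -1) = 3
  graph.gen = max2(3, 1) = 3
  south.gen = sub(3, 2) = 1

Propagation after the edit:
  east.gen: runs — model.txt -1->-3; result -3.
  pack.gen: runs — east.gen -1->-3; result 3.
  trace.gen: runs — model.txt -1->-3; result 2 (same value as before).
  schema.gen: checked — values it read are unchanged (trace.gen unchanged); reused cached 2 without running.
  alpha.gen: runs — model.txt -1->-3; result 5.
  graph.gen: runs — alpha.gen 3->5; pack.gen 1->3; result 5.
  south.gen: runs — graph.gen 3->5; result 3.

Key observation: the cutoff stops propagation at schema.gen — its inputs' values are unchanged, so it reuses its cache.

New value of south.gen: 3.
Target commands that run: alpha.gen, east.gen, graph.gen, pack.gen, south.gen, trace.gen — 6 in total.
Values that change: alpha.gen, east.gen, graph.gen, model.txt, pack.gen, south.gen.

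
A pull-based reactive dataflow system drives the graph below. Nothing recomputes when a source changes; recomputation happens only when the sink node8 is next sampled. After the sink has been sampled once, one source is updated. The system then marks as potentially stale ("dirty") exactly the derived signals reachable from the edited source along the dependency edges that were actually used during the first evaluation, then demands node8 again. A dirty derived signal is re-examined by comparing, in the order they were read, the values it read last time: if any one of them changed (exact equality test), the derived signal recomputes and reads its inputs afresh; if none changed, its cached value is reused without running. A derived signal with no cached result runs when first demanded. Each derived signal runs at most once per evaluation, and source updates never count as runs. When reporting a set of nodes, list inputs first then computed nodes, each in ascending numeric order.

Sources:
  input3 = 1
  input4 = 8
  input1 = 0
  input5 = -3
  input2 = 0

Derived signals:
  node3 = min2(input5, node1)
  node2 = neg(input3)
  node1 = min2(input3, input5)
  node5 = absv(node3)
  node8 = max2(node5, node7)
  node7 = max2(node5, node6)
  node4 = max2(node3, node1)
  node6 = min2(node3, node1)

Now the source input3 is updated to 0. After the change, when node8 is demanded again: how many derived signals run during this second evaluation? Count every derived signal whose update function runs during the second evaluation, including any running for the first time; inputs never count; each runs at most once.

Derived signals that run: node1 — 1 in total.
Key observation: the change is absorbed at node1 — it re-runs but produces the same value, and the output's value is unchanged.

First evaluation (everything demanded from the output):
  node1 = min2(1, -3) = -3
  node3 = min2(-3, -3) = -3
  node5 = absv(-3) = 3
  node6 = min2(-3, -3) = -3
  node7 = max2(3, -3) = 3
  node8 = max2(3, 3) = 3

Propagation after the edit:
  node1: runs — input3 1->0; result -3 (same value as before).
  node3: checked — values it read are unchanged (input5 unchanged, node1 unchanged); reused cached -3 without running.
  node5: checked — values it read are unchanged (node3 unchanged); reused cached 3 without running.
  node6: checked — values it read are unchanged (node3 unchanged, node1 unchanged); reused cached -3 without running.
  node7: checked — values it read are unchanged (node5 unchanged, node6 unchanged); reused cached 3 without running.
  node8: checked — values it read are unchanged (node5 unchanged, node7 unchanged); reused cached 3 without running.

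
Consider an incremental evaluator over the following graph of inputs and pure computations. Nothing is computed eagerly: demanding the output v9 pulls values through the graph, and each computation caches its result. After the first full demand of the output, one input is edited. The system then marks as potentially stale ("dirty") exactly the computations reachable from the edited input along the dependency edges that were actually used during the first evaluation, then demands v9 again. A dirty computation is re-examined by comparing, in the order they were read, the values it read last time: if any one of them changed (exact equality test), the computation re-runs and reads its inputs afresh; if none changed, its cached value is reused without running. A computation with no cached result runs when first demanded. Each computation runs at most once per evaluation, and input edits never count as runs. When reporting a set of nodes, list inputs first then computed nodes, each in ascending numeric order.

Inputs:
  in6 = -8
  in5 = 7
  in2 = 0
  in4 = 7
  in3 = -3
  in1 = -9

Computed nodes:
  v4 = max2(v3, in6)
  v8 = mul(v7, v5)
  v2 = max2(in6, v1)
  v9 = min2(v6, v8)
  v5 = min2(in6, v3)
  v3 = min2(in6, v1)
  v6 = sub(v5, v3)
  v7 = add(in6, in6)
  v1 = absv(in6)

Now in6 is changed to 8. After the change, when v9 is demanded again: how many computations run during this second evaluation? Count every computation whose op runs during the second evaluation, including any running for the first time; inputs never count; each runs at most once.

Run set: v1, v3, v5, v6, v7, v8 (6 run).
The important point: at v9 every value read last time is unchanged, so the dirty flag clears without a run.

Initial pass — values computed on the first demand:
  v1 = absv(-8) = 8
  v3 = min2(-8, 8) = -8
  v5 = min2(-8, -8) = -8
  v6 = sub(-8, -8) = 0
  v7 = add(-8, -8) = -16
  v8 = mul(-16, -8) = 128
  v9 = min2(0, 128) = 0

Second demand — change propagation:
  v1: re-runs because in6 -8->8; new result 8 (unchanged).
  v3: re-runs because in6 -8->8; new result 8.
  v5: re-runs because in6 -8->8; v3 -8->8; new result 8.
  v6: re-runs because v5 -8->8; v3 -8->8; new result 0 (unchanged).
  v7: re-runs because in6 -8->8; in6 -8->8; new result 16.
  v8: re-runs because v7 -16->16; v5 -8->8; new result 128 (unchanged).
  v9: re-examined; everything it read last time is the same (v6 unchanged, v8 unchanged) — cache 0 kept, no run.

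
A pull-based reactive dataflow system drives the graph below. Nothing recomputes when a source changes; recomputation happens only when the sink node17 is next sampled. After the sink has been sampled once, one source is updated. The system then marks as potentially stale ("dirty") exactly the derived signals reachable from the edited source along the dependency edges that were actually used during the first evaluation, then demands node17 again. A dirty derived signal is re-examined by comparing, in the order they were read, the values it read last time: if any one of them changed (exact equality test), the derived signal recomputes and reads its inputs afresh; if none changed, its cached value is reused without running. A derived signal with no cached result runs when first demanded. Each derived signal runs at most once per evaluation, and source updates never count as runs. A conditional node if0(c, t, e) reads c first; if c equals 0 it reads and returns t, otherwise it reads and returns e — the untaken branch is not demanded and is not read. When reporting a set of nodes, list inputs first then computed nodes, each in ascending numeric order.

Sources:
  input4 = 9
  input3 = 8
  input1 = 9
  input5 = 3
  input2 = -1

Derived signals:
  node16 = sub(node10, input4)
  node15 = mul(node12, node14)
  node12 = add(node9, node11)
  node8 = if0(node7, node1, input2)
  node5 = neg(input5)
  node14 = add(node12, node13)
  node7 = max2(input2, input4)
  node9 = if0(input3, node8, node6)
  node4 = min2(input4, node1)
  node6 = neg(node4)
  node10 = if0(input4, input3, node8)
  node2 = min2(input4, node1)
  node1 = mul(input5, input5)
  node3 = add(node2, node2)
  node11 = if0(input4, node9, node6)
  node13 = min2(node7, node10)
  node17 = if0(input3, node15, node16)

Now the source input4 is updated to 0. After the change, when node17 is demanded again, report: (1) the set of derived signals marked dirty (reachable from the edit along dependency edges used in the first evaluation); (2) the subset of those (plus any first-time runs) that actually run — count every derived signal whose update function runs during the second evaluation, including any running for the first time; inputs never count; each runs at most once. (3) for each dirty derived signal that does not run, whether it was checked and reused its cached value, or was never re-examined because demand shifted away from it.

First evaluation (everything demanded from the output):
  node7 = max2(-1, 9) = 9
  node8 = if0(node7=9 -> else branch input2) = -1
  node10 = if0(input4=9 -> else branch node8) = -1
  node16 = sub(-1, 9) = -10
  node17 = if0(input3=8 -> else branch node16) = -10

Propagation after the edit:
  node7: marked dirty but never re-examined — demand shifted away from it.
  node8: marked dirty but never re-examined — demand shifted away from it.
  node10: runs — input4 9->0; result 8.
  node16: runs — node10 -1->8; input4 9->0; result 8.
  node17: runs — node16 -10->8; result 8.

Key observation: a condition flipped, so demand moved to the other branch — node7, node8 are never re-examined.

Marked dirty: node7, node8, node10, node16, node17.
Derived signals that run: node10, node16, node17 — 3 in total.
Never re-examined (demand shifted away): node7, node8.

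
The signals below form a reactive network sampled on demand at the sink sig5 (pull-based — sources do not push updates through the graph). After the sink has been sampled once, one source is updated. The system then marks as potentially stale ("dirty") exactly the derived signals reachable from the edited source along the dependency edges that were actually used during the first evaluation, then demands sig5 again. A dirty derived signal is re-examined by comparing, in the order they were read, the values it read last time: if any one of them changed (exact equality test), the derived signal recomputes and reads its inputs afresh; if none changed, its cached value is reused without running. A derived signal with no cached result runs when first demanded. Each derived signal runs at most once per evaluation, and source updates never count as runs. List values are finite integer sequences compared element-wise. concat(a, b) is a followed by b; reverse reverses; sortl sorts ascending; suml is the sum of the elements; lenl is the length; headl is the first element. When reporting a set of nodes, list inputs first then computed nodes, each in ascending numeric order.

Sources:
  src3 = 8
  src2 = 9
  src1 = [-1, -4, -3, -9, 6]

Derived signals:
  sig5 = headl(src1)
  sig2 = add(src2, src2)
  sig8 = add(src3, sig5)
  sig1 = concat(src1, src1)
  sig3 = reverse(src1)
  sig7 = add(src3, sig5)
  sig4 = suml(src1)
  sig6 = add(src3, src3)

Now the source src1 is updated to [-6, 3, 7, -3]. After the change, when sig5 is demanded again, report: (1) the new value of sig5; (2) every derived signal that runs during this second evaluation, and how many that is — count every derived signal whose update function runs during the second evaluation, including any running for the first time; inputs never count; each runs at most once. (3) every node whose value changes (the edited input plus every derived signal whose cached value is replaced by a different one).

sig5 now evaluates to -6.
Run set: sig5 (1 run).
Changed values: src1, sig5.

Initial pass — values computed on the first demand:
  sig5 = headl([-1, -4, -3, -9, 6]) = -1

Second demand — change propagation:
  sig5: re-runs because src1 [-1, -4, -3, -9, 6]->[-6, 3, 7, -3]; new result -6.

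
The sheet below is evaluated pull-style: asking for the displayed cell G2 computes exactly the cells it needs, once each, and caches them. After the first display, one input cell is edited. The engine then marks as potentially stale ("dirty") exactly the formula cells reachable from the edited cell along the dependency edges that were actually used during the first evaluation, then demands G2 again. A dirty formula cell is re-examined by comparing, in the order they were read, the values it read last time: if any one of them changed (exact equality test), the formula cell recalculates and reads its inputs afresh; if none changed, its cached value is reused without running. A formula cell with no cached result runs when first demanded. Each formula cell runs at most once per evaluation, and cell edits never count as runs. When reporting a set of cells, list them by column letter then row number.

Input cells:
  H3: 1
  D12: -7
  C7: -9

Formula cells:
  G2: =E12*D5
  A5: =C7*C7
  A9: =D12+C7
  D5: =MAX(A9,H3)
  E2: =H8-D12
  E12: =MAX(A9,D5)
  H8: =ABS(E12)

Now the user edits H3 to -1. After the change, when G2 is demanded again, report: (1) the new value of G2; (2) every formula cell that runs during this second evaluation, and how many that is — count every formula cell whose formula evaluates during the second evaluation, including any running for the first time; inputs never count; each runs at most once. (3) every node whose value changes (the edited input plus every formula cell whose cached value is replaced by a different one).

Demanding G2 again yields 1.
3 formula cells run: D5, E12, G2.
The nodes whose values change: D5, E12, H3.

First demand of the output computes:
  A9 = -7 + -9 = -16
  D5 = MAX(-16, 1) = 1
  E12 = MAX(-16, 1) = 1
  G2 = 1 * 1 = 1

After the edit, cleaning proceeds:
  D5: a read changed (H3 1->-1) — executes, giving -1.
  E12: a read changed (D5 1->-1) — executes, giving -1.
  G2: a read changed (E12 1->-1; D5 1->-1) — executes, giving 1 — identical to its old value.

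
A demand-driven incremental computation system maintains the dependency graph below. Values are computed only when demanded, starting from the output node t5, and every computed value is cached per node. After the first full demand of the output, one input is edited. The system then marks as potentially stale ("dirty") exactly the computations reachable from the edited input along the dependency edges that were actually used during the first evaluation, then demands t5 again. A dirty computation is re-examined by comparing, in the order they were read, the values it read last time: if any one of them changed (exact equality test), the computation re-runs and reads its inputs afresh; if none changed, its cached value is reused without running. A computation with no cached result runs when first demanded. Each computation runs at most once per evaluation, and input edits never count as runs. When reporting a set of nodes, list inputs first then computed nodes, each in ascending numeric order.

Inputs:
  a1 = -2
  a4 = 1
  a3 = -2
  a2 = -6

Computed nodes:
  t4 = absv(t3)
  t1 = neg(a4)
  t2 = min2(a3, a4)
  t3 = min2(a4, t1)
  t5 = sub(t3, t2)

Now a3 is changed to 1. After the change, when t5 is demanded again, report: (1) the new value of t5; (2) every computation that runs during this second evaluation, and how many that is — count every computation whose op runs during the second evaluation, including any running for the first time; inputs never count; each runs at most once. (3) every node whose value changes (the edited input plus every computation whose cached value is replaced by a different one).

First evaluation (everything demanded from the output):
  t1 = neg(1) = -1
  t2 = min2(-2, 1) = -2
  t3 = min2(1, -1) = -1
  t5 = sub(-1, -2) = 1

Propagation after the edit:
  t2: runs — a3 -2->1; result 1.
  t5: runs — t2 -2->1; result -2.

New value of t5: -2.
Computations that run: t2, t5 — 2 in total.
Values that change: a3, t2, t5.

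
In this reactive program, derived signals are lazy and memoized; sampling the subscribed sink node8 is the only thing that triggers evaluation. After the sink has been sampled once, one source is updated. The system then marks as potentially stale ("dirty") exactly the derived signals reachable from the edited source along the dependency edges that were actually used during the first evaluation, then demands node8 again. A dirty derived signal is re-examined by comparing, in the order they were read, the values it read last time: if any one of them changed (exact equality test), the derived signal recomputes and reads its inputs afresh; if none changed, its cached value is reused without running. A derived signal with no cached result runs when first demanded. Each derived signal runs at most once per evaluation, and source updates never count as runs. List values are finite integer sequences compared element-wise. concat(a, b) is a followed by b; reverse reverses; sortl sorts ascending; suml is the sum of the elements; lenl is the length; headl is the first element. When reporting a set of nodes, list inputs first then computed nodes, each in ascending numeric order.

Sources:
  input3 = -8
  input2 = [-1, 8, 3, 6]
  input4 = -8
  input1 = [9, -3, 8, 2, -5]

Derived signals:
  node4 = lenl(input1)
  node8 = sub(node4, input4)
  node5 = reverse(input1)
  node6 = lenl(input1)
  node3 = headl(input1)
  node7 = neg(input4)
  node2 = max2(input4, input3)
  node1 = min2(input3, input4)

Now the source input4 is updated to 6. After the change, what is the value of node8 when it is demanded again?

First demand of the output computes:
  node4 = lenl([9, -3, 8, 2, -5]) = 5
  node8 = sub(5, -8) = 13

After the edit, cleaning proceeds:
  node8: a read changed (input4 -8->6) — executes, giving -1.

Demanding node8 again yields -1.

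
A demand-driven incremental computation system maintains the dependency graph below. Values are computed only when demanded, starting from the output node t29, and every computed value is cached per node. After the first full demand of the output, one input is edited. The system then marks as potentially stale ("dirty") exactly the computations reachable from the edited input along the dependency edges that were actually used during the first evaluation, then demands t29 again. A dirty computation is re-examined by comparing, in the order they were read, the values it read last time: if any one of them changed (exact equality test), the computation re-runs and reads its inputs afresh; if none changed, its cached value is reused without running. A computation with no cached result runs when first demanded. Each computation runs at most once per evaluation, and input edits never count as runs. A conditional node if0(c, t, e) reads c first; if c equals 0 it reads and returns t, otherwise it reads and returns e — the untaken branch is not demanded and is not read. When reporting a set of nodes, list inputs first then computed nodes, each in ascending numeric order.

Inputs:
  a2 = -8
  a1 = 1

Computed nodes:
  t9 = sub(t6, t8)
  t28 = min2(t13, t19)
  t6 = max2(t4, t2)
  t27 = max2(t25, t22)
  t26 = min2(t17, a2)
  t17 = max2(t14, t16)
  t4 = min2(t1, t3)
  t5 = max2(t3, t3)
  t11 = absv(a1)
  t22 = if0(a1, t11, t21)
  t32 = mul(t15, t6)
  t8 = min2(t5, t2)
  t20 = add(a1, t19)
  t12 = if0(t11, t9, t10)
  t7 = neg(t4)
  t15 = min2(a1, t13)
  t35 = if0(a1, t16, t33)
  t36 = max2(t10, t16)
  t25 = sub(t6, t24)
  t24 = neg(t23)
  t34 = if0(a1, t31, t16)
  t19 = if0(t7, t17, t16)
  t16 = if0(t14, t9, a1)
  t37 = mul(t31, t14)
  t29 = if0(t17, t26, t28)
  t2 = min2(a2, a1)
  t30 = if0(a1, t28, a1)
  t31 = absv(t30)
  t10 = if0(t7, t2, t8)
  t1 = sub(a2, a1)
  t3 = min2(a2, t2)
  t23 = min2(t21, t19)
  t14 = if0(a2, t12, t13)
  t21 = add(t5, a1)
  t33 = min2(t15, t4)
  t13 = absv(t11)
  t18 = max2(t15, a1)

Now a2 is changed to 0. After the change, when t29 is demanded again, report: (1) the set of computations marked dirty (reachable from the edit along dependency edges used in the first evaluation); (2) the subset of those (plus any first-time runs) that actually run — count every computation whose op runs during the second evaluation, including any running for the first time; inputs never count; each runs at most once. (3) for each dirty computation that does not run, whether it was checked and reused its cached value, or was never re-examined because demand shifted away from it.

First evaluation (everything demanded from the output):
  t1 = sub(-8, 1) = -9
  t2 = min2(-8, 1) = -8
  t3 = min2(-8, -8) = -8
  t4 = min2(-9, -8) = -9
  t7 = neg(-9) = 9
  t11 = absv(1) = 1
  t13 = absv(1) = 1
  t14 = if0(a2=-8 -> else branch t13) = 1
  t16 = if0(t14=1 -> else branch a1) = 1
  t17 = max2(1, 1) = 1
  t19 = if0(t7=9 -> else branch t16) = 1
  t28 = min2(1, 1) = 1
  t29 = if0(t17=1 -> else branch t28) = 1

Propagation after the edit:
  t1: runs — a2 -8->0; result -1.
  t2: runs — a2 -8->0; result 0.
  t3: runs — a2 -8->0; t2 -8->0; result 0.
  t4: runs — t1 -9->-1; t3 -8->0; result -1.
  t5: demanded for the first time — runs, produces 0.
  t6: demanded for the first time — runs, produces 0.
  t7: runs — t4 -9->-1; result 1.
  t8: demanded for the first time — runs, produces 0.
  t9: demanded for the first time — runs, produces 0.
  t10: demanded for the first time — runs, produces 0.
  t12: demanded for the first time — runs, produces 0.
  t14: runs — a2 -8->0; result 0.
  t16: runs — t14 1->0; result 0.
  t17: runs — t14 1->0; t16 1->0; result 0.
  t19: marked dirty but never re-examined — demand shifted away from it.
  t26: demanded for the first time — runs, produces 0.
  t28: marked dirty but never re-examined — demand shifted away from it.
  t29: runs — t17 1->0; result 0.

Key observation: a condition flipped, so demand moved to the other branch — t19, t28 are never re-examined.

Marked dirty: t1, t2, t3, t4, t7, t14, t16, t17, t19, t28, t29.
Computations that run: t1, t2, t3, t4, t5, t6, t7, t8, t9, t10, t12, t14, t16, t17, t26, t29 — 16 in total.
Never re-examined (demand shifted away): t19, t28.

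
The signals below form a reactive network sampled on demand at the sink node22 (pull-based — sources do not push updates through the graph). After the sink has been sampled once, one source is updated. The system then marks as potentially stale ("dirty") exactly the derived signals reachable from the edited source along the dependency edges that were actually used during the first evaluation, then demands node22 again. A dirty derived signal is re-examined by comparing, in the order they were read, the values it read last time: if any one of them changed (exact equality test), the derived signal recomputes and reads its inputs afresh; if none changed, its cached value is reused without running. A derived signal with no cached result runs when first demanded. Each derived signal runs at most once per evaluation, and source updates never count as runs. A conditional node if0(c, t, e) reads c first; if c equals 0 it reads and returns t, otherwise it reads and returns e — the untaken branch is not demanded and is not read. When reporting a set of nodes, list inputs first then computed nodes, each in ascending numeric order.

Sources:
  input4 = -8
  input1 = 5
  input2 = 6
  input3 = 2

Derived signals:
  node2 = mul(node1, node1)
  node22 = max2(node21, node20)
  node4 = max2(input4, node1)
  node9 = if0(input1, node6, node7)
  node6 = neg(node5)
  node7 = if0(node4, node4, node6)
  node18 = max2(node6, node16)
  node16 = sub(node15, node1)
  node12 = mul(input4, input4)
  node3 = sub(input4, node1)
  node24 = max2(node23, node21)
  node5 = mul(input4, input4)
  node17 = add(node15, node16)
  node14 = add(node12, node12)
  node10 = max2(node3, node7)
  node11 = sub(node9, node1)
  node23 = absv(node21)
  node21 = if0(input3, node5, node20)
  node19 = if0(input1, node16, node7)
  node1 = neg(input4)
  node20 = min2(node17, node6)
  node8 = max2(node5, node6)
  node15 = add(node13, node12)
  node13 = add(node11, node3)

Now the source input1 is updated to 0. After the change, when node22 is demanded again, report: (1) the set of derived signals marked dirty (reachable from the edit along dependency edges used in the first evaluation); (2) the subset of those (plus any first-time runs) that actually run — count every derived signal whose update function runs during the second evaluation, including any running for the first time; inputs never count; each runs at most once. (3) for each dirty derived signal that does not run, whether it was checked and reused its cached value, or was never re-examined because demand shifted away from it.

Initial pass — values computed on the first demand:
  node1 = neg(-8) = 8
  node3 = sub(-8, 8) = -16
  node4 = max2(-8, 8) = 8
  node5 = mul(-8, -8) = 64
  node6 = neg(64) = -64
  node7 = if0(node4=8 -> else branch node6) = -64
  node9 = if0(input1=5 -> else branch node7) = -64
  node11 = sub(-64, 8) = -72
  node12 = mul(-8, -8) = 64
  node13 = add(-72, -16) = -88
  node15 = add(-88, 64) = -24
  node16 = sub(-24, 8) = -32
  node17 = add(-24, -32) = -56
  node20 = min2(-56, -64) = -64
  node21 = if0(input3=2 -> else branch node20) = -64
  node22 = max2(-64, -64) = -64

Second demand — change propagation:
  node9: re-runs because input1 5->0; new result -64 (unchanged).
  node11: re-examined; everything it read last time is the same (node9 unchanged, node1 unchanged) — cache -72 kept, no run.
  node13: re-examined; everything it read last time is the same (node11 unchanged, node3 unchanged) — cache -88 kept, no run.
  node15: re-examined; everything it read last time is the same (node13 unchanged, node12 unchanged) — cache -24 kept, no run.
  node16: re-examined; everything it read last time is the same (node15 unchanged, node1 unchanged) — cache -32 kept, no run.
  node17: re-examined; everything it read last time is the same (node15 unchanged, node16 unchanged) — cache -56 kept, no run.
  node20: re-examined; everything it read last time is the same (node17 unchanged, node6 unchanged) — cache -64 kept, no run.
  node21: re-examined; everything it read last time is the same (input3 unchanged, node20 unchanged) — cache -64 kept, no run.
  node22: re-examined; everything it read last time is the same (node21 unchanged, node20 unchanged) — cache -64 kept, no run.

The important point: node9 recomputes to an identical value, and the output ends up unchanged.

Dirty set: node9, node11, node13, node15, node16, node17, node20, node21, node22.
Run set: node9 (1 run).
Re-examined without running (cache reused): node11, node13, node15, node16, node17, node20, node21, node22.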